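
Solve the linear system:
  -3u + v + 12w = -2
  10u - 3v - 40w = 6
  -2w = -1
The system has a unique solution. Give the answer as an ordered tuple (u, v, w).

Form the augmented matrix and row-reduce:
  [ -3   1   12  |  -2 ]
  [ 10  -3  -40  |   6 ]
  [  0   0   -2  |  -1 ]
ρ1 ← -1/3·ρ1
ρ2 ← ρ2 − 10·ρ1
ρ2 ← 3·ρ2
ρ3 ← -1/2·ρ3
ρ1 ← ρ1 + 4·ρ3
ρ1 ← ρ1 + 1/3·ρ2
Reading off the last column: u = 2, v = -2, w = 1/2.

(2, -2, 1/2)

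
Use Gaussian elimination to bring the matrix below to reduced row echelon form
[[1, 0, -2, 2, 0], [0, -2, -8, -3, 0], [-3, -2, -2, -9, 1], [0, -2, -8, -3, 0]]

Add 3 times r1 to r3.
  [ 1   0  -2   2  0 ]
  [ 0  -2  -8  -3  0 ]
  [ 0  -2  -8  -3  1 ]
  [ 0  -2  -8  -3  0 ]
Multiply r2 by -1/2.
  [ 1   0  -2    2  0 ]
  [ 0   1   4  3/2  0 ]
  [ 0  -2  -8   -3  1 ]
  [ 0  -2  -8   -3  0 ]
Add 2 times r2 to r3.
  [ 1   0  -2    2  0 ]
  [ 0   1   4  3/2  0 ]
  [ 0   0   0    0  1 ]
  [ 0  -2  -8   -3  0 ]
Add 2 times r2 to r4.
  [ 1  0  -2    2  0 ]
  [ 0  1   4  3/2  0 ]
  [ 0  0   0    0  1 ]
  [ 0  0   0    0  0 ]

[[1, 0, -2, 2, 0], [0, 1, 4, 3/2, 0], [0, 0, 0, 0, 1], [0, 0, 0, 0, 0]]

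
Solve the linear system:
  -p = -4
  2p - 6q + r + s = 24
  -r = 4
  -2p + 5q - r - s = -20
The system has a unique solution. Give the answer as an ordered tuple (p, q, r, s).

Form the augmented matrix and row-reduce:
  [ -1   0   0   0  |   -4 ]
  [  2  -6   1   1  |   24 ]
  [  0   0  -1   0  |    4 ]
  [ -2   5  -1  -1  |  -20 ]
Multiply R1 by -1.
  [  1   0   0   0  |    4 ]
  [  2  -6   1   1  |   24 ]
  [  0   0  -1   0  |    4 ]
  [ -2   5  -1  -1  |  -20 ]
Subtract 2 times R1 from R2.
  [  1   0   0   0  |    4 ]
  [  0  -6   1   1  |   16 ]
  [  0   0  -1   0  |    4 ]
  [ -2   5  -1  -1  |  -20 ]
Add 2 times R1 to R4.
  [ 1   0   0   0  |    4 ]
  [ 0  -6   1   1  |   16 ]
  [ 0   0  -1   0  |    4 ]
  [ 0   5  -1  -1  |  -12 ]
Multiply R2 by -1/6.
  [ 1  0     0     0  |     4 ]
  [ 0  1  -1/6  -1/6  |  -8/3 ]
  [ 0  0    -1     0  |     4 ]
  [ 0  5    -1    -1  |   -12 ]
Subtract 5 times R2 from R4.
  [ 1  0     0     0  |     4 ]
  [ 0  1  -1/6  -1/6  |  -8/3 ]
  [ 0  0    -1     0  |     4 ]
  [ 0  0  -1/6  -1/6  |   4/3 ]
Multiply R3 by -1.
  [ 1  0     0     0  |     4 ]
  [ 0  1  -1/6  -1/6  |  -8/3 ]
  [ 0  0     1     0  |    -4 ]
  [ 0  0  -1/6  -1/6  |   4/3 ]
Add 1/6 times R3 to R4.
  [ 1  0     0     0  |     4 ]
  [ 0  1  -1/6  -1/6  |  -8/3 ]
  [ 0  0     1     0  |    -4 ]
  [ 0  0     0  -1/6  |   2/3 ]
Multiply R4 by -6.
  [ 1  0     0     0  |     4 ]
  [ 0  1  -1/6  -1/6  |  -8/3 ]
  [ 0  0     1     0  |    -4 ]
  [ 0  0     0     1  |    -4 ]
Add 1/6 times R4 to R2.
  [ 1  0     0  0  |      4 ]
  [ 0  1  -1/6  0  |  -10/3 ]
  [ 0  0     1  0  |     -4 ]
  [ 0  0     0  1  |     -4 ]
Add 1/6 times R3 to R2.
  [ 1  0  0  0  |   4 ]
  [ 0  1  0  0  |  -4 ]
  [ 0  0  1  0  |  -4 ]
  [ 0  0  0  1  |  -4 ]
Reading off the last column: p = 4, q = -4, r = -4, s = -4.

(4, -4, -4, -4)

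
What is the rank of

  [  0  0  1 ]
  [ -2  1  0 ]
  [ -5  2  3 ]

Swap r1 and r2.
  [ -2  1  0 ]
  [  0  0  1 ]
  [ -5  2  3 ]
Multiply r1 by -1/2.
  [  1  -1/2  0 ]
  [  0     0  1 ]
  [ -5     2  3 ]
Add 5 times r1 to r3.
  [ 1  -1/2  0 ]
  [ 0     0  1 ]
  [ 0  -1/2  3 ]
Swap r2 and r3.
  [ 1  -1/2  0 ]
  [ 0  -1/2  3 ]
  [ 0     0  1 ]
Multiply r2 by -2.
  [ 1  -1/2   0 ]
  [ 0     1  -6 ]
  [ 0     0   1 ]
Add 6 times r3 to r2.
  [ 1  -1/2  0 ]
  [ 0     1  0 ]
  [ 0     0  1 ]
Add 1/2 times r2 to r1.
  [ 1  0  0 ]
  [ 0  1  0 ]
  [ 0  0  1 ]
The reduced form has 3 nonzero rows.

rank = 3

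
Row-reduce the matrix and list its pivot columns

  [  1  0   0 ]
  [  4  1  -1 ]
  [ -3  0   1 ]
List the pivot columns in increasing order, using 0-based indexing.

0, 1, 2

R2 -> R2 − 4·R1
  [  1  0   0 ]
  [  0  1  -1 ]
  [ -3  0   1 ]
R3 -> R3 + 3·R1
  [ 1  0   0 ]
  [ 0  1  -1 ]
  [ 0  0   1 ]
R2 -> R2 + R3
  [ 1  0  0 ]
  [ 0  1  0 ]
  [ 0  0  1 ]
Pivot columns are the columns containing a leading 1.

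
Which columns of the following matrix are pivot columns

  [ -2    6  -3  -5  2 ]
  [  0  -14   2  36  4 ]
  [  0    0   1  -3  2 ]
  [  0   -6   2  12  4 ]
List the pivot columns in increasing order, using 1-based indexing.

R1 := -1/2·R1
R2 := -1/14·R2
R4 := R4 + 6·R2
R4 := R4 − 8/7·R3
R2 := R2 + 1/7·R3
R1 := R1 − 3/2·R3
R1 := R1 + 3·R2
Pivot columns are the columns containing a leading 1.

1, 2, 3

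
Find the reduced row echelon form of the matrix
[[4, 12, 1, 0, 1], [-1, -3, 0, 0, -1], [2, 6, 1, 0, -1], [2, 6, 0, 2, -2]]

[[1, 3, 0, 0, 1], [0, 0, 1, 0, -3], [0, 0, 0, 1, -2], [0, 0, 0, 0, 0]]

r1 → 1/4·r1
  [  1   3  1/4  0  1/4 ]
  [ -1  -3    0  0   -1 ]
  [  2   6    1  0   -1 ]
  [  2   6    0  2   -2 ]
r2 → r2 + r1
  [ 1  3  1/4  0   1/4 ]
  [ 0  0  1/4  0  -3/4 ]
  [ 2  6    1  0    -1 ]
  [ 2  6    0  2    -2 ]
r3 → r3 − 2·r1
  [ 1  3  1/4  0   1/4 ]
  [ 0  0  1/4  0  -3/4 ]
  [ 0  0  1/2  0  -3/2 ]
  [ 2  6    0  2    -2 ]
r4 → r4 − 2·r1
  [ 1  3   1/4  0   1/4 ]
  [ 0  0   1/4  0  -3/4 ]
  [ 0  0   1/2  0  -3/2 ]
  [ 0  0  -1/2  2  -5/2 ]
r2 → 4·r2
  [ 1  3   1/4  0   1/4 ]
  [ 0  0     1  0    -3 ]
  [ 0  0   1/2  0  -3/2 ]
  [ 0  0  -1/2  2  -5/2 ]
r3 → r3 − 1/2·r2
  [ 1  3   1/4  0   1/4 ]
  [ 0  0     1  0    -3 ]
  [ 0  0     0  0     0 ]
  [ 0  0  -1/2  2  -5/2 ]
r4 → r4 + 1/2·r2
  [ 1  3  1/4  0  1/4 ]
  [ 0  0    1  0   -3 ]
  [ 0  0    0  0    0 ]
  [ 0  0    0  2   -4 ]
r3 ↔ r4
  [ 1  3  1/4  0  1/4 ]
  [ 0  0    1  0   -3 ]
  [ 0  0    0  2   -4 ]
  [ 0  0    0  0    0 ]
r3 → 1/2·r3
  [ 1  3  1/4  0  1/4 ]
  [ 0  0    1  0   -3 ]
  [ 0  0    0  1   -2 ]
  [ 0  0    0  0    0 ]
r1 → r1 − 1/4·r2
  [ 1  3  0  0   1 ]
  [ 0  0  1  0  -3 ]
  [ 0  0  0  1  -2 ]
  [ 0  0  0  0   0 ]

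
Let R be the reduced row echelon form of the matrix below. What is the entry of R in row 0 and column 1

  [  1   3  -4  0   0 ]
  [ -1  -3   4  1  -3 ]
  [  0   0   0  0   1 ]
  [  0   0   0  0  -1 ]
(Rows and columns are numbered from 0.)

ρ2 → ρ2 + ρ1
  [ 1  3  -4  0   0 ]
  [ 0  0   0  1  -3 ]
  [ 0  0   0  0   1 ]
  [ 0  0   0  0  -1 ]
ρ4 → ρ4 + ρ3
  [ 1  3  -4  0   0 ]
  [ 0  0   0  1  -3 ]
  [ 0  0   0  0   1 ]
  [ 0  0   0  0   0 ]
ρ2 → ρ2 + 3·ρ3
  [ 1  3  -4  0  0 ]
  [ 0  0   0  1  0 ]
  [ 0  0   0  0  1 ]
  [ 0  0   0  0  0 ]

3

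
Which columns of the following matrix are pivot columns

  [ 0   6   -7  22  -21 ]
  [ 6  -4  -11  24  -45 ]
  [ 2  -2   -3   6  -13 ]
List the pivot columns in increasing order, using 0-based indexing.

0, 1, 2

R1 ↔ R2
  [ 6  -4  -11  24  -45 ]
  [ 0   6   -7  22  -21 ]
  [ 2  -2   -3   6  -13 ]
R1 := 1/6·R1
  [ 1  -2/3  -11/6   4  -15/2 ]
  [ 0     6     -7  22    -21 ]
  [ 2    -2     -3   6    -13 ]
R3 := R3 − 2·R1
  [ 1  -2/3  -11/6   4  -15/2 ]
  [ 0     6     -7  22    -21 ]
  [ 0  -2/3    2/3  -2      2 ]
R2 := 1/6·R2
  [ 1  -2/3  -11/6     4  -15/2 ]
  [ 0     1   -7/6  11/3   -7/2 ]
  [ 0  -2/3    2/3    -2      2 ]
R3 := R3 + 2/3·R2
  [ 1  -2/3  -11/6     4  -15/2 ]
  [ 0     1   -7/6  11/3   -7/2 ]
  [ 0     0   -1/9   4/9   -1/3 ]
R3 := -9·R3
  [ 1  -2/3  -11/6     4  -15/2 ]
  [ 0     1   -7/6  11/3   -7/2 ]
  [ 0     0      1    -4      3 ]
R2 := R2 + 7/6·R3
  [ 1  -2/3  -11/6   4  -15/2 ]
  [ 0     1      0  -1      0 ]
  [ 0     0      1  -4      3 ]
R1 := R1 + 11/6·R3
  [ 1  -2/3  0  -10/3  -2 ]
  [ 0     1  0     -1   0 ]
  [ 0     0  1     -4   3 ]
R1 := R1 + 2/3·R2
  [ 1  0  0  -4  -2 ]
  [ 0  1  0  -1   0 ]
  [ 0  0  1  -4   3 ]
Pivot columns are the columns containing a leading 1.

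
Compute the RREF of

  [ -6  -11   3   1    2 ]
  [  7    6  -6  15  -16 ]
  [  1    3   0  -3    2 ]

[[1, 0, 0, 3, -4], [0, 1, 0, -2, 2], [0, 0, 1, -1, 0]]

ρ1 ← -1/6·ρ1
  [ 1  11/6  -1/2  -1/6  -1/3 ]
  [ 7     6    -6    15   -16 ]
  [ 1     3     0    -3     2 ]
ρ2 ← ρ2 − 7·ρ1
  [ 1   11/6  -1/2  -1/6   -1/3 ]
  [ 0  -41/6  -5/2  97/6  -41/3 ]
  [ 1      3     0    -3      2 ]
ρ3 ← ρ3 − ρ1
  [ 1   11/6  -1/2   -1/6   -1/3 ]
  [ 0  -41/6  -5/2   97/6  -41/3 ]
  [ 0    7/6   1/2  -17/6    7/3 ]
ρ2 ← -6/41·ρ2
  [ 1  11/6   -1/2    -1/6  -1/3 ]
  [ 0     1  15/41  -97/41     2 ]
  [ 0   7/6    1/2   -17/6   7/3 ]
ρ3 ← ρ3 − 7/6·ρ2
  [ 1  11/6   -1/2    -1/6  -1/3 ]
  [ 0     1  15/41  -97/41     2 ]
  [ 0     0   3/41   -3/41     0 ]
ρ3 ← 41/3·ρ3
  [ 1  11/6   -1/2    -1/6  -1/3 ]
  [ 0     1  15/41  -97/41     2 ]
  [ 0     0      1      -1     0 ]
ρ2 ← ρ2 − 15/41·ρ3
  [ 1  11/6  -1/2  -1/6  -1/3 ]
  [ 0     1     0    -2     2 ]
  [ 0     0     1    -1     0 ]
ρ1 ← ρ1 + 1/2·ρ3
  [ 1  11/6  0  -2/3  -1/3 ]
  [ 0     1  0    -2     2 ]
  [ 0     0  1    -1     0 ]
ρ1 ← ρ1 − 11/6·ρ2
  [ 1  0  0   3  -4 ]
  [ 0  1  0  -2   2 ]
  [ 0  0  1  -1   0 ]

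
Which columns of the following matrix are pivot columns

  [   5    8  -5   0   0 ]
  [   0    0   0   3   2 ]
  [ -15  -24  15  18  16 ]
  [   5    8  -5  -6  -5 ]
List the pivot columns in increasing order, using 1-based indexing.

R1 → 1/5·R1
  [   1  8/5  -1   0   0 ]
  [   0    0   0   3   2 ]
  [ -15  -24  15  18  16 ]
  [   5    8  -5  -6  -5 ]
R3 → R3 + 15·R1
  [ 1  8/5  -1   0   0 ]
  [ 0    0   0   3   2 ]
  [ 0    0   0  18  16 ]
  [ 5    8  -5  -6  -5 ]
R4 → R4 − 5·R1
  [ 1  8/5  -1   0   0 ]
  [ 0    0   0   3   2 ]
  [ 0    0   0  18  16 ]
  [ 0    0   0  -6  -5 ]
R2 → 1/3·R2
  [ 1  8/5  -1   0    0 ]
  [ 0    0   0   1  2/3 ]
  [ 0    0   0  18   16 ]
  [ 0    0   0  -6   -5 ]
R3 → R3 − 18·R2
  [ 1  8/5  -1   0    0 ]
  [ 0    0   0   1  2/3 ]
  [ 0    0   0   0    4 ]
  [ 0    0   0  -6   -5 ]
R4 → R4 + 6·R2
  [ 1  8/5  -1  0    0 ]
  [ 0    0   0  1  2/3 ]
  [ 0    0   0  0    4 ]
  [ 0    0   0  0   -1 ]
R3 → 1/4·R3
  [ 1  8/5  -1  0    0 ]
  [ 0    0   0  1  2/3 ]
  [ 0    0   0  0    1 ]
  [ 0    0   0  0   -1 ]
R4 → R4 + R3
  [ 1  8/5  -1  0    0 ]
  [ 0    0   0  1  2/3 ]
  [ 0    0   0  0    1 ]
  [ 0    0   0  0    0 ]
R2 → R2 − 2/3·R3
  [ 1  8/5  -1  0  0 ]
  [ 0    0   0  1  0 ]
  [ 0    0   0  0  1 ]
  [ 0    0   0  0  0 ]
Pivot columns are the columns containing a leading 1.

1, 4, 5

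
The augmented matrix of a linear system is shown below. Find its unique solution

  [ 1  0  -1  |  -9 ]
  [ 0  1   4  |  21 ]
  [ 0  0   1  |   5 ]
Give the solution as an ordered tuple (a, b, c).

ρ2 ← ρ2 − 4·ρ3
ρ1 ← ρ1 + ρ3
Reading off the last column: a = -4, b = 1, c = 5.

(-4, 1, 5)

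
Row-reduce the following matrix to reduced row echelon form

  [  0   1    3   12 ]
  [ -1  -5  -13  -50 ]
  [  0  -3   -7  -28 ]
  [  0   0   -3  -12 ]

ρ1 <-> ρ2
ρ1 → -1·ρ1
ρ3 → ρ3 + 3·ρ2
ρ3 → 1/2·ρ3
ρ4 → ρ4 + 3·ρ3
ρ2 → ρ2 − 3·ρ3
ρ1 → ρ1 − 13·ρ3
ρ1 → ρ1 − 5·ρ2

[[1, 0, 0, -2], [0, 1, 0, 0], [0, 0, 1, 4], [0, 0, 0, 0]]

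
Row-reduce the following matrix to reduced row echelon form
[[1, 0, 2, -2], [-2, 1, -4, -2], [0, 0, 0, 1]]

r2 ← r2 + 2·r1
  [ 1  0  2  -2 ]
  [ 0  1  0  -6 ]
  [ 0  0  0   1 ]
r2 ← r2 + 6·r3
  [ 1  0  2  -2 ]
  [ 0  1  0   0 ]
  [ 0  0  0   1 ]
r1 ← r1 + 2·r3
  [ 1  0  2  0 ]
  [ 0  1  0  0 ]
  [ 0  0  0  1 ]

[[1, 0, 2, 0], [0, 1, 0, 0], [0, 0, 0, 1]]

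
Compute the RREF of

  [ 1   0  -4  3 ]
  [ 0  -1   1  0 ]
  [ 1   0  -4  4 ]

[[1, 0, -4, 0], [0, 1, -1, 0], [0, 0, 0, 1]]

R3 := R3 − R1
  [ 1   0  -4  3 ]
  [ 0  -1   1  0 ]
  [ 0   0   0  1 ]
R2 := -1·R2
  [ 1  0  -4  3 ]
  [ 0  1  -1  0 ]
  [ 0  0   0  1 ]
R1 := R1 − 3·R3
  [ 1  0  -4  0 ]
  [ 0  1  -1  0 ]
  [ 0  0   0  1 ]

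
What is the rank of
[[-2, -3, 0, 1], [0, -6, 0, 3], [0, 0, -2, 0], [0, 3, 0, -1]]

rank = 4

Multiply R1 by -1/2.
Multiply R2 by -1/6.
Subtract 3 times R2 from R4.
Multiply R3 by -1/2.
Multiply R4 by 2.
Add 1/2 times R4 to R2.
Add 1/2 times R4 to R1.
Subtract 3/2 times R2 from R1.
The reduced form has 4 nonzero rows.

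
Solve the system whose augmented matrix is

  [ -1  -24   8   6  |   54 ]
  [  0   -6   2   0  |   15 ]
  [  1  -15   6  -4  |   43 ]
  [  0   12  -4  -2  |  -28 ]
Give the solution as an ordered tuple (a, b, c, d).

(0, -2, 3/2, -1)

r1 ← -1·r1
  [ 1   24  -8  -6  |  -54 ]
  [ 0   -6   2   0  |   15 ]
  [ 1  -15   6  -4  |   43 ]
  [ 0   12  -4  -2  |  -28 ]
r3 ← r3 − r1
  [ 1   24  -8  -6  |  -54 ]
  [ 0   -6   2   0  |   15 ]
  [ 0  -39  14   2  |   97 ]
  [ 0   12  -4  -2  |  -28 ]
r2 ← -1/6·r2
  [ 1   24    -8  -6  |   -54 ]
  [ 0    1  -1/3   0  |  -5/2 ]
  [ 0  -39    14   2  |    97 ]
  [ 0   12    -4  -2  |   -28 ]
r3 ← r3 + 39·r2
  [ 1  24    -8  -6  |   -54 ]
  [ 0   1  -1/3   0  |  -5/2 ]
  [ 0   0     1   2  |  -1/2 ]
  [ 0  12    -4  -2  |   -28 ]
r4 ← r4 − 12·r2
  [ 1  24    -8  -6  |   -54 ]
  [ 0   1  -1/3   0  |  -5/2 ]
  [ 0   0     1   2  |  -1/2 ]
  [ 0   0     0  -2  |     2 ]
r4 ← -1/2·r4
  [ 1  24    -8  -6  |   -54 ]
  [ 0   1  -1/3   0  |  -5/2 ]
  [ 0   0     1   2  |  -1/2 ]
  [ 0   0     0   1  |    -1 ]
r3 ← r3 − 2·r4
  [ 1  24    -8  -6  |   -54 ]
  [ 0   1  -1/3   0  |  -5/2 ]
  [ 0   0     1   0  |   3/2 ]
  [ 0   0     0   1  |    -1 ]
r1 ← r1 + 6·r4
  [ 1  24    -8  0  |   -60 ]
  [ 0   1  -1/3  0  |  -5/2 ]
  [ 0   0     1  0  |   3/2 ]
  [ 0   0     0  1  |    -1 ]
r2 ← r2 + 1/3·r3
  [ 1  24  -8  0  |  -60 ]
  [ 0   1   0  0  |   -2 ]
  [ 0   0   1  0  |  3/2 ]
  [ 0   0   0  1  |   -1 ]
r1 ← r1 + 8·r3
  [ 1  24  0  0  |  -48 ]
  [ 0   1  0  0  |   -2 ]
  [ 0   0  1  0  |  3/2 ]
  [ 0   0  0  1  |   -1 ]
r1 ← r1 − 24·r2
  [ 1  0  0  0  |    0 ]
  [ 0  1  0  0  |   -2 ]
  [ 0  0  1  0  |  3/2 ]
  [ 0  0  0  1  |   -1 ]
Reading off the last column: a = 0, b = -2, c = 3/2, d = -1.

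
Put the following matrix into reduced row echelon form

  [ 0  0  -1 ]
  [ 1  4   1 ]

[[1, 4, 0], [0, 0, 1]]

ρ1 <-> ρ2
  [ 1  4   1 ]
  [ 0  0  -1 ]
ρ2 := -1·ρ2
  [ 1  4  1 ]
  [ 0  0  1 ]
ρ1 := ρ1 − ρ2
  [ 1  4  0 ]
  [ 0  0  1 ]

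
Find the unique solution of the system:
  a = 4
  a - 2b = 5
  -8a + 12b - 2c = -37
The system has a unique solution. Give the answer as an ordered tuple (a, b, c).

(4, -1/2, -1/2)

Form the augmented matrix and row-reduce:
  [  1   0   0  |    4 ]
  [  1  -2   0  |    5 ]
  [ -8  12  -2  |  -37 ]
R2 -> R2 − R1
  [  1   0   0  |    4 ]
  [  0  -2   0  |    1 ]
  [ -8  12  -2  |  -37 ]
R3 -> R3 + 8·R1
  [ 1   0   0  |   4 ]
  [ 0  -2   0  |   1 ]
  [ 0  12  -2  |  -5 ]
R2 -> -1/2·R2
  [ 1   0   0  |     4 ]
  [ 0   1   0  |  -1/2 ]
  [ 0  12  -2  |    -5 ]
R3 -> R3 − 12·R2
  [ 1  0   0  |     4 ]
  [ 0  1   0  |  -1/2 ]
  [ 0  0  -2  |     1 ]
R3 -> -1/2·R3
  [ 1  0  0  |     4 ]
  [ 0  1  0  |  -1/2 ]
  [ 0  0  1  |  -1/2 ]
Reading off the last column: a = 4, b = -1/2, c = -1/2.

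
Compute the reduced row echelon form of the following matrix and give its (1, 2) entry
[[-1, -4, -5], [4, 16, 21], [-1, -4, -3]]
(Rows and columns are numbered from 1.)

r1 ← -1·r1
  [  1   4   5 ]
  [  4  16  21 ]
  [ -1  -4  -3 ]
r2 ← r2 − 4·r1
  [  1   4   5 ]
  [  0   0   1 ]
  [ -1  -4  -3 ]
r3 ← r3 + r1
  [ 1  4  5 ]
  [ 0  0  1 ]
  [ 0  0  2 ]
r3 ← r3 − 2·r2
  [ 1  4  5 ]
  [ 0  0  1 ]
  [ 0  0  0 ]
r1 ← r1 − 5·r2
  [ 1  4  0 ]
  [ 0  0  1 ]
  [ 0  0  0 ]

4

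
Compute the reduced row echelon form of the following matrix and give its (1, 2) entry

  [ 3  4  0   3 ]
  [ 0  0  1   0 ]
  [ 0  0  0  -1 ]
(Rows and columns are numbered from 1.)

r1 → 1/3·r1
  [ 1  4/3  0   1 ]
  [ 0    0  1   0 ]
  [ 0    0  0  -1 ]
r3 → -1·r3
  [ 1  4/3  0  1 ]
  [ 0    0  1  0 ]
  [ 0    0  0  1 ]
r1 → r1 − r3
  [ 1  4/3  0  0 ]
  [ 0    0  1  0 ]
  [ 0    0  0  1 ]

4/3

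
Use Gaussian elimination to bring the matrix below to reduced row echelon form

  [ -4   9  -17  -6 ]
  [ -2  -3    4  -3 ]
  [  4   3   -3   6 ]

ρ1 → -1/4·ρ1
  [  1  -9/4  17/4  3/2 ]
  [ -2    -3     4   -3 ]
  [  4     3    -3    6 ]
ρ2 → ρ2 + 2·ρ1
  [ 1   -9/4  17/4  3/2 ]
  [ 0  -15/2  25/2    0 ]
  [ 4      3    -3    6 ]
ρ3 → ρ3 − 4·ρ1
  [ 1   -9/4  17/4  3/2 ]
  [ 0  -15/2  25/2    0 ]
  [ 0     12   -20    0 ]
ρ2 → -2/15·ρ2
  [ 1  -9/4  17/4  3/2 ]
  [ 0     1  -5/3    0 ]
  [ 0    12   -20    0 ]
ρ3 → ρ3 − 12·ρ2
  [ 1  -9/4  17/4  3/2 ]
  [ 0     1  -5/3    0 ]
  [ 0     0     0    0 ]
ρ1 → ρ1 + 9/4·ρ2
  [ 1  0   1/2  3/2 ]
  [ 0  1  -5/3    0 ]
  [ 0  0     0    0 ]

[[1, 0, 1/2, 3/2], [0, 1, -5/3, 0], [0, 0, 0, 0]]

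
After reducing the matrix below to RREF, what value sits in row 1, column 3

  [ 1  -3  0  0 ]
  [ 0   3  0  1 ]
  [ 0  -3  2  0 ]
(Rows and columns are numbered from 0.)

Multiply R2 by 1/3.
Add 3 times R2 to R3.
Multiply R3 by 1/2.
Add 3 times R2 to R1.

1/3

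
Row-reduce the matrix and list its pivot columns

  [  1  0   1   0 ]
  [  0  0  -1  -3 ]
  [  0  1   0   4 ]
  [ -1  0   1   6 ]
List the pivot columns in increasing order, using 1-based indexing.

1, 2, 3

Add ρ1 to ρ4.
  [ 1  0   1   0 ]
  [ 0  0  -1  -3 ]
  [ 0  1   0   4 ]
  [ 0  0   2   6 ]
Swap ρ2 and ρ3.
  [ 1  0   1   0 ]
  [ 0  1   0   4 ]
  [ 0  0  -1  -3 ]
  [ 0  0   2   6 ]
Multiply ρ3 by -1.
  [ 1  0  1  0 ]
  [ 0  1  0  4 ]
  [ 0  0  1  3 ]
  [ 0  0  2  6 ]
Subtract 2 times ρ3 from ρ4.
  [ 1  0  1  0 ]
  [ 0  1  0  4 ]
  [ 0  0  1  3 ]
  [ 0  0  0  0 ]
Subtract ρ3 from ρ1.
  [ 1  0  0  -3 ]
  [ 0  1  0   4 ]
  [ 0  0  1   3 ]
  [ 0  0  0   0 ]
Pivot columns are the columns containing a leading 1.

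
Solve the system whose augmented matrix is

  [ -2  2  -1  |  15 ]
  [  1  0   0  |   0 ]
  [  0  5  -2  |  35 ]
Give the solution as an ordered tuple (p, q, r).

R1 → -1/2·R1
  [ 1  -1  1/2  |  -15/2 ]
  [ 1   0    0  |      0 ]
  [ 0   5   -2  |     35 ]
R2 → R2 − R1
  [ 1  -1   1/2  |  -15/2 ]
  [ 0   1  -1/2  |   15/2 ]
  [ 0   5    -2  |     35 ]
R3 → R3 − 5·R2
  [ 1  -1   1/2  |  -15/2 ]
  [ 0   1  -1/2  |   15/2 ]
  [ 0   0   1/2  |   -5/2 ]
R3 → 2·R3
  [ 1  -1   1/2  |  -15/2 ]
  [ 0   1  -1/2  |   15/2 ]
  [ 0   0     1  |     -5 ]
R2 → R2 + 1/2·R3
  [ 1  -1  1/2  |  -15/2 ]
  [ 0   1    0  |      5 ]
  [ 0   0    1  |     -5 ]
R1 → R1 − 1/2·R3
  [ 1  -1  0  |  -5 ]
  [ 0   1  0  |   5 ]
  [ 0   0  1  |  -5 ]
R1 → R1 + R2
  [ 1  0  0  |   0 ]
  [ 0  1  0  |   5 ]
  [ 0  0  1  |  -5 ]
Reading off the last column: p = 0, q = 5, r = -5.

(0, 5, -5)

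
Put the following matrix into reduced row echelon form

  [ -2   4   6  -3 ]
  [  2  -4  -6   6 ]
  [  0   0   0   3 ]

Multiply ρ1 by -1/2.
  [ 1  -2  -3  3/2 ]
  [ 2  -4  -6    6 ]
  [ 0   0   0    3 ]
Subtract 2 times ρ1 from ρ2.
  [ 1  -2  -3  3/2 ]
  [ 0   0   0    3 ]
  [ 0   0   0    3 ]
Multiply ρ2 by 1/3.
  [ 1  -2  -3  3/2 ]
  [ 0   0   0    1 ]
  [ 0   0   0    3 ]
Subtract 3 times ρ2 from ρ3.
  [ 1  -2  -3  3/2 ]
  [ 0   0   0    1 ]
  [ 0   0   0    0 ]
Subtract 3/2 times ρ2 from ρ1.
  [ 1  -2  -3  0 ]
  [ 0   0   0  1 ]
  [ 0   0   0  0 ]

[[1, -2, -3, 0], [0, 0, 0, 1], [0, 0, 0, 0]]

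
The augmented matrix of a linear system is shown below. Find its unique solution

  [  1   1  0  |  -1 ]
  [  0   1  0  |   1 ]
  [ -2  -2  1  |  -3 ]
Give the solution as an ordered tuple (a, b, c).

R3 -> R3 + 2·R1
R1 -> R1 − R2
Reading off the last column: a = -2, b = 1, c = -5.

(-2, 1, -5)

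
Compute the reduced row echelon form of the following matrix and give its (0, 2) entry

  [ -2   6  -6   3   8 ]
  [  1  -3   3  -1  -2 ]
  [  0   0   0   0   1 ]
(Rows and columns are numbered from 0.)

r1 := -1/2·r1
r2 := r2 − r1
r2 := 2·r2
r2 := r2 − 4·r3
r1 := r1 + 4·r3
r1 := r1 + 3/2·r2

3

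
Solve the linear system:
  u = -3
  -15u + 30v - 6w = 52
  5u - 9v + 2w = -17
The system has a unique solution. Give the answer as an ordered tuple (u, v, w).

(-3, 1/3, 1/2)

Form the augmented matrix and row-reduce:
  [   1   0   0  |   -3 ]
  [ -15  30  -6  |   52 ]
  [   5  -9   2  |  -17 ]
R2 := R2 + 15·R1
R3 := R3 − 5·R1
R2 := 1/30·R2
R3 := R3 + 9·R2
R3 := 5·R3
R2 := R2 + 1/5·R3
Reading off the last column: u = -3, v = 1/3, w = 1/2.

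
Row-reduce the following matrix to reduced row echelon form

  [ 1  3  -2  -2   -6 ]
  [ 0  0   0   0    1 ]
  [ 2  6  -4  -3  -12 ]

[[1, 3, -2, 0, 0], [0, 0, 0, 1, 0], [0, 0, 0, 0, 1]]

r3 → r3 − 2·r1
  [ 1  3  -2  -2  -6 ]
  [ 0  0   0   0   1 ]
  [ 0  0   0   1   0 ]
r2 ↔ r3
  [ 1  3  -2  -2  -6 ]
  [ 0  0   0   1   0 ]
  [ 0  0   0   0   1 ]
r1 → r1 + 6·r3
  [ 1  3  -2  -2  0 ]
  [ 0  0   0   1  0 ]
  [ 0  0   0   0  1 ]
r1 → r1 + 2·r2
  [ 1  3  -2  0  0 ]
  [ 0  0   0  1  0 ]
  [ 0  0   0  0  1 ]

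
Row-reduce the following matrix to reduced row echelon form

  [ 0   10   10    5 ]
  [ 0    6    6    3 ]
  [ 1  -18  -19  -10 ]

ρ1 <=> ρ3
ρ2 -> 1/6·ρ2
ρ3 -> ρ3 − 10·ρ2
ρ1 -> ρ1 + 18·ρ2

[[1, 0, -1, -1], [0, 1, 1, 1/2], [0, 0, 0, 0]]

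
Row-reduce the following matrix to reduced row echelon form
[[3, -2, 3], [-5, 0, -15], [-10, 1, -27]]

r1 ← 1/3·r1
  [   1  -2/3    1 ]
  [  -5     0  -15 ]
  [ -10     1  -27 ]
r2 ← r2 + 5·r1
  [   1   -2/3    1 ]
  [   0  -10/3  -10 ]
  [ -10      1  -27 ]
r3 ← r3 + 10·r1
  [ 1   -2/3    1 ]
  [ 0  -10/3  -10 ]
  [ 0  -17/3  -17 ]
r2 ← -3/10·r2
  [ 1   -2/3    1 ]
  [ 0      1    3 ]
  [ 0  -17/3  -17 ]
r3 ← r3 + 17/3·r2
  [ 1  -2/3  1 ]
  [ 0     1  3 ]
  [ 0     0  0 ]
r1 ← r1 + 2/3·r2
  [ 1  0  3 ]
  [ 0  1  3 ]
  [ 0  0  0 ]

[[1, 0, 3], [0, 1, 3], [0, 0, 0]]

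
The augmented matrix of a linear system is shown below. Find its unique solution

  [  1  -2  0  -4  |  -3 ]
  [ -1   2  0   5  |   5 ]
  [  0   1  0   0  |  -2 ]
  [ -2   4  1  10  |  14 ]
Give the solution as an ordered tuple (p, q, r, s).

(1, -2, 4, 2)

r2 := r2 + r1
  [  1  -2  0  -4  |  -3 ]
  [  0   0  0   1  |   2 ]
  [  0   1  0   0  |  -2 ]
  [ -2   4  1  10  |  14 ]
r4 := r4 + 2·r1
  [ 1  -2  0  -4  |  -3 ]
  [ 0   0  0   1  |   2 ]
  [ 0   1  0   0  |  -2 ]
  [ 0   0  1   2  |   8 ]
r2 <=> r3
  [ 1  -2  0  -4  |  -3 ]
  [ 0   1  0   0  |  -2 ]
  [ 0   0  0   1  |   2 ]
  [ 0   0  1   2  |   8 ]
r3 <=> r4
  [ 1  -2  0  -4  |  -3 ]
  [ 0   1  0   0  |  -2 ]
  [ 0   0  1   2  |   8 ]
  [ 0   0  0   1  |   2 ]
r3 := r3 − 2·r4
  [ 1  -2  0  -4  |  -3 ]
  [ 0   1  0   0  |  -2 ]
  [ 0   0  1   0  |   4 ]
  [ 0   0  0   1  |   2 ]
r1 := r1 + 4·r4
  [ 1  -2  0  0  |   5 ]
  [ 0   1  0  0  |  -2 ]
  [ 0   0  1  0  |   4 ]
  [ 0   0  0  1  |   2 ]
r1 := r1 + 2·r2
  [ 1  0  0  0  |   1 ]
  [ 0  1  0  0  |  -2 ]
  [ 0  0  1  0  |   4 ]
  [ 0  0  0  1  |   2 ]
Reading off the last column: p = 1, q = -2, r = 4, s = 2.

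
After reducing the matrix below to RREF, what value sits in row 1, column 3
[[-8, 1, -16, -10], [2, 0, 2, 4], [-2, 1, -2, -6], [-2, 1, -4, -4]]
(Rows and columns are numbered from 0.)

-2

Multiply R1 by -1/8.
  [  1  -1/8   2  5/4 ]
  [  2     0   2    4 ]
  [ -2     1  -2   -6 ]
  [ -2     1  -4   -4 ]
Subtract 2 times R1 from R2.
  [  1  -1/8   2  5/4 ]
  [  0   1/4  -2  3/2 ]
  [ -2     1  -2   -6 ]
  [ -2     1  -4   -4 ]
Add 2 times R1 to R3.
  [  1  -1/8   2   5/4 ]
  [  0   1/4  -2   3/2 ]
  [  0   3/4   2  -7/2 ]
  [ -2     1  -4    -4 ]
Add 2 times R1 to R4.
  [ 1  -1/8   2   5/4 ]
  [ 0   1/4  -2   3/2 ]
  [ 0   3/4   2  -7/2 ]
  [ 0   3/4   0  -3/2 ]
Multiply R2 by 4.
  [ 1  -1/8   2   5/4 ]
  [ 0     1  -8     6 ]
  [ 0   3/4   2  -7/2 ]
  [ 0   3/4   0  -3/2 ]
Subtract 3/4 times R2 from R3.
  [ 1  -1/8   2   5/4 ]
  [ 0     1  -8     6 ]
  [ 0     0   8    -8 ]
  [ 0   3/4   0  -3/2 ]
Subtract 3/4 times R2 from R4.
  [ 1  -1/8   2  5/4 ]
  [ 0     1  -8    6 ]
  [ 0     0   8   -8 ]
  [ 0     0   6   -6 ]
Multiply R3 by 1/8.
  [ 1  -1/8   2  5/4 ]
  [ 0     1  -8    6 ]
  [ 0     0   1   -1 ]
  [ 0     0   6   -6 ]
Subtract 6 times R3 from R4.
  [ 1  -1/8   2  5/4 ]
  [ 0     1  -8    6 ]
  [ 0     0   1   -1 ]
  [ 0     0   0    0 ]
Add 8 times R3 to R2.
  [ 1  -1/8  2  5/4 ]
  [ 0     1  0   -2 ]
  [ 0     0  1   -1 ]
  [ 0     0  0    0 ]
Subtract 2 times R3 from R1.
  [ 1  -1/8  0  13/4 ]
  [ 0     1  0    -2 ]
  [ 0     0  1    -1 ]
  [ 0     0  0     0 ]
Add 1/8 times R2 to R1.
  [ 1  0  0   3 ]
  [ 0  1  0  -2 ]
  [ 0  0  1  -1 ]
  [ 0  0  0   0 ]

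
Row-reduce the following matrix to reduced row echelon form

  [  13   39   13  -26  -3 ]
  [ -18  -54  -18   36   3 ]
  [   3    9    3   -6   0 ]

[[1, 3, 1, -2, 0], [0, 0, 0, 0, 1], [0, 0, 0, 0, 0]]

R1 -> 1/13·R1
  [   1    3    1  -2  -3/13 ]
  [ -18  -54  -18  36      3 ]
  [   3    9    3  -6      0 ]
R2 -> R2 + 18·R1
  [ 1  3  1  -2   -3/13 ]
  [ 0  0  0   0  -15/13 ]
  [ 3  9  3  -6       0 ]
R3 -> R3 − 3·R1
  [ 1  3  1  -2   -3/13 ]
  [ 0  0  0   0  -15/13 ]
  [ 0  0  0   0    9/13 ]
R2 -> -13/15·R2
  [ 1  3  1  -2  -3/13 ]
  [ 0  0  0   0      1 ]
  [ 0  0  0   0   9/13 ]
R3 -> R3 − 9/13·R2
  [ 1  3  1  -2  -3/13 ]
  [ 0  0  0   0      1 ]
  [ 0  0  0   0      0 ]
R1 -> R1 + 3/13·R2
  [ 1  3  1  -2  0 ]
  [ 0  0  0   0  1 ]
  [ 0  0  0   0  0 ]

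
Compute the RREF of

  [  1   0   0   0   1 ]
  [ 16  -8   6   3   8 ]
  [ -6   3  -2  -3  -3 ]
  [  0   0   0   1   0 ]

[[1, 0, 0, 0, 1], [0, 1, 0, 0, 1], [0, 0, 1, 0, 0], [0, 0, 0, 1, 0]]

R2 ← R2 − 16·R1
  [  1   0   0   0   1 ]
  [  0  -8   6   3  -8 ]
  [ -6   3  -2  -3  -3 ]
  [  0   0   0   1   0 ]
R3 ← R3 + 6·R1
  [ 1   0   0   0   1 ]
  [ 0  -8   6   3  -8 ]
  [ 0   3  -2  -3   3 ]
  [ 0   0   0   1   0 ]
R2 ← -1/8·R2
  [ 1  0     0     0  1 ]
  [ 0  1  -3/4  -3/8  1 ]
  [ 0  3    -2    -3  3 ]
  [ 0  0     0     1  0 ]
R3 ← R3 − 3·R2
  [ 1  0     0      0  1 ]
  [ 0  1  -3/4   -3/8  1 ]
  [ 0  0   1/4  -15/8  0 ]
  [ 0  0     0      1  0 ]
R3 ← 4·R3
  [ 1  0     0      0  1 ]
  [ 0  1  -3/4   -3/8  1 ]
  [ 0  0     1  -15/2  0 ]
  [ 0  0     0      1  0 ]
R3 ← R3 + 15/2·R4
  [ 1  0     0     0  1 ]
  [ 0  1  -3/4  -3/8  1 ]
  [ 0  0     1     0  0 ]
  [ 0  0     0     1  0 ]
R2 ← R2 + 3/8·R4
  [ 1  0     0  0  1 ]
  [ 0  1  -3/4  0  1 ]
  [ 0  0     1  0  0 ]
  [ 0  0     0  1  0 ]
R2 ← R2 + 3/4·R3
  [ 1  0  0  0  1 ]
  [ 0  1  0  0  1 ]
  [ 0  0  1  0  0 ]
  [ 0  0  0  1  0 ]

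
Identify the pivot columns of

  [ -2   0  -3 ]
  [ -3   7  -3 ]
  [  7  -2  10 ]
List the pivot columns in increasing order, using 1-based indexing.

1, 2, 3

r1 ← -1/2·r1
  [  1   0  3/2 ]
  [ -3   7   -3 ]
  [  7  -2   10 ]
r2 ← r2 + 3·r1
  [ 1   0  3/2 ]
  [ 0   7  3/2 ]
  [ 7  -2   10 ]
r3 ← r3 − 7·r1
  [ 1   0   3/2 ]
  [ 0   7   3/2 ]
  [ 0  -2  -1/2 ]
r2 ← 1/7·r2
  [ 1   0   3/2 ]
  [ 0   1  3/14 ]
  [ 0  -2  -1/2 ]
r3 ← r3 + 2·r2
  [ 1  0    3/2 ]
  [ 0  1   3/14 ]
  [ 0  0  -1/14 ]
r3 ← -14·r3
  [ 1  0   3/2 ]
  [ 0  1  3/14 ]
  [ 0  0     1 ]
r2 ← r2 − 3/14·r3
  [ 1  0  3/2 ]
  [ 0  1    0 ]
  [ 0  0    1 ]
r1 ← r1 − 3/2·r3
  [ 1  0  0 ]
  [ 0  1  0 ]
  [ 0  0  1 ]
Pivot columns are the columns containing a leading 1.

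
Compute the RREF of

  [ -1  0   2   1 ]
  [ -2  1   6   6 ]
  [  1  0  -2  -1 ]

r1 ← -1·r1
  [  1  0  -2  -1 ]
  [ -2  1   6   6 ]
  [  1  0  -2  -1 ]
r2 ← r2 + 2·r1
  [ 1  0  -2  -1 ]
  [ 0  1   2   4 ]
  [ 1  0  -2  -1 ]
r3 ← r3 − r1
  [ 1  0  -2  -1 ]
  [ 0  1   2   4 ]
  [ 0  0   0   0 ]

[[1, 0, -2, -1], [0, 1, 2, 4], [0, 0, 0, 0]]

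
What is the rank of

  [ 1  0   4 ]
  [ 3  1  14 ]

rank = 2

r2 ← r2 − 3·r1
  [ 1  0  4 ]
  [ 0  1  2 ]
The reduced form has 2 nonzero rows.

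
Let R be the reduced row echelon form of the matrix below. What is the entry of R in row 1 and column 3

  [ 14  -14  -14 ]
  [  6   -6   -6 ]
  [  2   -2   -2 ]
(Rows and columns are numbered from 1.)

-1

R1 := 1/14·R1
  [ 1  -1  -1 ]
  [ 6  -6  -6 ]
  [ 2  -2  -2 ]
R2 := R2 − 6·R1
  [ 1  -1  -1 ]
  [ 0   0   0 ]
  [ 2  -2  -2 ]
R3 := R3 − 2·R1
  [ 1  -1  -1 ]
  [ 0   0   0 ]
  [ 0   0   0 ]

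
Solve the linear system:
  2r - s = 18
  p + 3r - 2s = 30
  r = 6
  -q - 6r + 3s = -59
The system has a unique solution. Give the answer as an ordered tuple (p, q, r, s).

Form the augmented matrix and row-reduce:
  [ 0   0   2  -1  |   18 ]
  [ 1   0   3  -2  |   30 ]
  [ 0   0   1   0  |    6 ]
  [ 0  -1  -6   3  |  -59 ]
Swap R1 and R2.
  [ 1   0   3  -2  |   30 ]
  [ 0   0   2  -1  |   18 ]
  [ 0   0   1   0  |    6 ]
  [ 0  -1  -6   3  |  -59 ]
Swap R2 and R4.
  [ 1   0   3  -2  |   30 ]
  [ 0  -1  -6   3  |  -59 ]
  [ 0   0   1   0  |    6 ]
  [ 0   0   2  -1  |   18 ]
Multiply R2 by -1.
  [ 1  0  3  -2  |  30 ]
  [ 0  1  6  -3  |  59 ]
  [ 0  0  1   0  |   6 ]
  [ 0  0  2  -1  |  18 ]
Subtract 2 times R3 from R4.
  [ 1  0  3  -2  |  30 ]
  [ 0  1  6  -3  |  59 ]
  [ 0  0  1   0  |   6 ]
  [ 0  0  0  -1  |   6 ]
Multiply R4 by -1.
  [ 1  0  3  -2  |  30 ]
  [ 0  1  6  -3  |  59 ]
  [ 0  0  1   0  |   6 ]
  [ 0  0  0   1  |  -6 ]
Add 3 times R4 to R2.
  [ 1  0  3  -2  |  30 ]
  [ 0  1  6   0  |  41 ]
  [ 0  0  1   0  |   6 ]
  [ 0  0  0   1  |  -6 ]
Add 2 times R4 to R1.
  [ 1  0  3  0  |  18 ]
  [ 0  1  6  0  |  41 ]
  [ 0  0  1  0  |   6 ]
  [ 0  0  0  1  |  -6 ]
Subtract 6 times R3 from R2.
  [ 1  0  3  0  |  18 ]
  [ 0  1  0  0  |   5 ]
  [ 0  0  1  0  |   6 ]
  [ 0  0  0  1  |  -6 ]
Subtract 3 times R3 from R1.
  [ 1  0  0  0  |   0 ]
  [ 0  1  0  0  |   5 ]
  [ 0  0  1  0  |   6 ]
  [ 0  0  0  1  |  -6 ]
Reading off the last column: p = 0, q = 5, r = 6, s = -6.

(0, 5, 6, -6)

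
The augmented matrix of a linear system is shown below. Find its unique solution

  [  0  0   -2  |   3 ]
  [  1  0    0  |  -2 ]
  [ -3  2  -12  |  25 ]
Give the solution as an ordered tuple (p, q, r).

Swap R1 and R2.
  [  1  0    0  |  -2 ]
  [  0  0   -2  |   3 ]
  [ -3  2  -12  |  25 ]
Add 3 times R1 to R3.
  [ 1  0    0  |  -2 ]
  [ 0  0   -2  |   3 ]
  [ 0  2  -12  |  19 ]
Swap R2 and R3.
  [ 1  0    0  |  -2 ]
  [ 0  2  -12  |  19 ]
  [ 0  0   -2  |   3 ]
Multiply R2 by 1/2.
  [ 1  0   0  |    -2 ]
  [ 0  1  -6  |  19/2 ]
  [ 0  0  -2  |     3 ]
Multiply R3 by -1/2.
  [ 1  0   0  |    -2 ]
  [ 0  1  -6  |  19/2 ]
  [ 0  0   1  |  -3/2 ]
Add 6 times R3 to R2.
  [ 1  0  0  |    -2 ]
  [ 0  1  0  |   1/2 ]
  [ 0  0  1  |  -3/2 ]
Reading off the last column: p = -2, q = 1/2, r = -3/2.

(-2, 1/2, -3/2)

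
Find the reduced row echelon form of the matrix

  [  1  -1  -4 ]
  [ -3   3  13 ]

Add 3 times R1 to R2.
  [ 1  -1  -4 ]
  [ 0   0   1 ]
Add 4 times R2 to R1.
  [ 1  -1  0 ]
  [ 0   0  1 ]

[[1, -1, 0], [0, 0, 1]]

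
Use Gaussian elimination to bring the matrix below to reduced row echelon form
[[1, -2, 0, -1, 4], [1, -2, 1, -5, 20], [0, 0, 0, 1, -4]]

[[1, -2, 0, 0, 0], [0, 0, 1, 0, 0], [0, 0, 0, 1, -4]]

ρ2 -> ρ2 − ρ1
ρ2 -> ρ2 + 4·ρ3
ρ1 -> ρ1 + ρ3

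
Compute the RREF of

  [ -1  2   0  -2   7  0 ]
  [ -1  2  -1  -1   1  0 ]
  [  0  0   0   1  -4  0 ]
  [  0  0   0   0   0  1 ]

R1 := -1·R1
  [  1  -2   0   2  -7  0 ]
  [ -1   2  -1  -1   1  0 ]
  [  0   0   0   1  -4  0 ]
  [  0   0   0   0   0  1 ]
R2 := R2 + R1
  [ 1  -2   0  2  -7  0 ]
  [ 0   0  -1  1  -6  0 ]
  [ 0   0   0  1  -4  0 ]
  [ 0   0   0  0   0  1 ]
R2 := -1·R2
  [ 1  -2  0   2  -7  0 ]
  [ 0   0  1  -1   6  0 ]
  [ 0   0  0   1  -4  0 ]
  [ 0   0  0   0   0  1 ]
R2 := R2 + R3
  [ 1  -2  0  2  -7  0 ]
  [ 0   0  1  0   2  0 ]
  [ 0   0  0  1  -4  0 ]
  [ 0   0  0  0   0  1 ]
R1 := R1 − 2·R3
  [ 1  -2  0  0   1  0 ]
  [ 0   0  1  0   2  0 ]
  [ 0   0  0  1  -4  0 ]
  [ 0   0  0  0   0  1 ]

[[1, -2, 0, 0, 1, 0], [0, 0, 1, 0, 2, 0], [0, 0, 0, 1, -4, 0], [0, 0, 0, 0, 0, 1]]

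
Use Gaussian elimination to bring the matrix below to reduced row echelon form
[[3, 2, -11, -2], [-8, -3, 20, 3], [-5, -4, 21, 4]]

ρ1 ← 1/3·ρ1
  [  1  2/3  -11/3  -2/3 ]
  [ -8   -3     20     3 ]
  [ -5   -4     21     4 ]
ρ2 ← ρ2 + 8·ρ1
  [  1  2/3  -11/3  -2/3 ]
  [  0  7/3  -28/3  -7/3 ]
  [ -5   -4     21     4 ]
ρ3 ← ρ3 + 5·ρ1
  [ 1   2/3  -11/3  -2/3 ]
  [ 0   7/3  -28/3  -7/3 ]
  [ 0  -2/3    8/3   2/3 ]
ρ2 ← 3/7·ρ2
  [ 1   2/3  -11/3  -2/3 ]
  [ 0     1     -4    -1 ]
  [ 0  -2/3    8/3   2/3 ]
ρ3 ← ρ3 + 2/3·ρ2
  [ 1  2/3  -11/3  -2/3 ]
  [ 0    1     -4    -1 ]
  [ 0    0      0     0 ]
ρ1 ← ρ1 − 2/3·ρ2
  [ 1  0  -1   0 ]
  [ 0  1  -4  -1 ]
  [ 0  0   0   0 ]

[[1, 0, -1, 0], [0, 1, -4, -1], [0, 0, 0, 0]]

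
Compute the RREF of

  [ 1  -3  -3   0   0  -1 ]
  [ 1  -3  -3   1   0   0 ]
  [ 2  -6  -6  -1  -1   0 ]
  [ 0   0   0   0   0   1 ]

[[1, -3, -3, 0, 0, 0], [0, 0, 0, 1, 0, 0], [0, 0, 0, 0, 1, 0], [0, 0, 0, 0, 0, 1]]

R2 -> R2 − R1
  [ 1  -3  -3   0   0  -1 ]
  [ 0   0   0   1   0   1 ]
  [ 2  -6  -6  -1  -1   0 ]
  [ 0   0   0   0   0   1 ]
R3 -> R3 − 2·R1
  [ 1  -3  -3   0   0  -1 ]
  [ 0   0   0   1   0   1 ]
  [ 0   0   0  -1  -1   2 ]
  [ 0   0   0   0   0   1 ]
R3 -> R3 + R2
  [ 1  -3  -3  0   0  -1 ]
  [ 0   0   0  1   0   1 ]
  [ 0   0   0  0  -1   3 ]
  [ 0   0   0  0   0   1 ]
R3 -> -1·R3
  [ 1  -3  -3  0  0  -1 ]
  [ 0   0   0  1  0   1 ]
  [ 0   0   0  0  1  -3 ]
  [ 0   0   0  0  0   1 ]
R3 -> R3 + 3·R4
  [ 1  -3  -3  0  0  -1 ]
  [ 0   0   0  1  0   1 ]
  [ 0   0   0  0  1   0 ]
  [ 0   0   0  0  0   1 ]
R2 -> R2 − R4
  [ 1  -3  -3  0  0  -1 ]
  [ 0   0   0  1  0   0 ]
  [ 0   0   0  0  1   0 ]
  [ 0   0   0  0  0   1 ]
R1 -> R1 + R4
  [ 1  -3  -3  0  0  0 ]
  [ 0   0   0  1  0  0 ]
  [ 0   0   0  0  1  0 ]
  [ 0   0   0  0  0  1 ]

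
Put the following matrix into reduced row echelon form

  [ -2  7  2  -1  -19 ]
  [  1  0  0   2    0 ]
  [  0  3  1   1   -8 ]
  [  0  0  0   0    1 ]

[[1, 0, 0, 2, 0], [0, 1, 0, 1, 0], [0, 0, 1, -2, 0], [0, 0, 0, 0, 1]]

Multiply R1 by -1/2.
  [ 1  -7/2  -1  1/2  19/2 ]
  [ 1     0   0    2     0 ]
  [ 0     3   1    1    -8 ]
  [ 0     0   0    0     1 ]
Subtract R1 from R2.
  [ 1  -7/2  -1  1/2   19/2 ]
  [ 0   7/2   1  3/2  -19/2 ]
  [ 0     3   1    1     -8 ]
  [ 0     0   0    0      1 ]
Multiply R2 by 2/7.
  [ 1  -7/2   -1  1/2   19/2 ]
  [ 0     1  2/7  3/7  -19/7 ]
  [ 0     3    1    1     -8 ]
  [ 0     0    0    0      1 ]
Subtract 3 times R2 from R3.
  [ 1  -7/2   -1   1/2   19/2 ]
  [ 0     1  2/7   3/7  -19/7 ]
  [ 0     0  1/7  -2/7    1/7 ]
  [ 0     0    0     0      1 ]
Multiply R3 by 7.
  [ 1  -7/2   -1  1/2   19/2 ]
  [ 0     1  2/7  3/7  -19/7 ]
  [ 0     0    1   -2      1 ]
  [ 0     0    0    0      1 ]
Subtract R4 from R3.
  [ 1  -7/2   -1  1/2   19/2 ]
  [ 0     1  2/7  3/7  -19/7 ]
  [ 0     0    1   -2      0 ]
  [ 0     0    0    0      1 ]
Add 19/7 times R4 to R2.
  [ 1  -7/2   -1  1/2  19/2 ]
  [ 0     1  2/7  3/7     0 ]
  [ 0     0    1   -2     0 ]
  [ 0     0    0    0     1 ]
Subtract 19/2 times R4 from R1.
  [ 1  -7/2   -1  1/2  0 ]
  [ 0     1  2/7  3/7  0 ]
  [ 0     0    1   -2  0 ]
  [ 0     0    0    0  1 ]
Subtract 2/7 times R3 from R2.
  [ 1  -7/2  -1  1/2  0 ]
  [ 0     1   0    1  0 ]
  [ 0     0   1   -2  0 ]
  [ 0     0   0    0  1 ]
Add R3 to R1.
  [ 1  -7/2  0  -3/2  0 ]
  [ 0     1  0     1  0 ]
  [ 0     0  1    -2  0 ]
  [ 0     0  0     0  1 ]
Add 7/2 times R2 to R1.
  [ 1  0  0   2  0 ]
  [ 0  1  0   1  0 ]
  [ 0  0  1  -2  0 ]
  [ 0  0  0   0  1 ]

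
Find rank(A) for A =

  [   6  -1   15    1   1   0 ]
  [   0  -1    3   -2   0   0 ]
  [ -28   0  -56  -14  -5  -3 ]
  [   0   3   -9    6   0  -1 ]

rank = 4

Multiply R1 by 1/6.
  [   1  -1/6  5/2  1/6  1/6   0 ]
  [   0    -1    3   -2    0   0 ]
  [ -28     0  -56  -14   -5  -3 ]
  [   0     3   -9    6    0  -1 ]
Add 28 times R1 to R3.
  [ 1   -1/6  5/2    1/6   1/6   0 ]
  [ 0     -1    3     -2     0   0 ]
  [ 0  -14/3   14  -28/3  -1/3  -3 ]
  [ 0      3   -9      6     0  -1 ]
Multiply R2 by -1.
  [ 1   -1/6  5/2    1/6   1/6   0 ]
  [ 0      1   -3      2     0   0 ]
  [ 0  -14/3   14  -28/3  -1/3  -3 ]
  [ 0      3   -9      6     0  -1 ]
Add 14/3 times R2 to R3.
  [ 1  -1/6  5/2  1/6   1/6   0 ]
  [ 0     1   -3    2     0   0 ]
  [ 0     0    0    0  -1/3  -3 ]
  [ 0     3   -9    6     0  -1 ]
Subtract 3 times R2 from R4.
  [ 1  -1/6  5/2  1/6   1/6   0 ]
  [ 0     1   -3    2     0   0 ]
  [ 0     0    0    0  -1/3  -3 ]
  [ 0     0    0    0     0  -1 ]
Multiply R3 by -3.
  [ 1  -1/6  5/2  1/6  1/6   0 ]
  [ 0     1   -3    2    0   0 ]
  [ 0     0    0    0    1   9 ]
  [ 0     0    0    0    0  -1 ]
Multiply R4 by -1.
  [ 1  -1/6  5/2  1/6  1/6  0 ]
  [ 0     1   -3    2    0  0 ]
  [ 0     0    0    0    1  9 ]
  [ 0     0    0    0    0  1 ]
Subtract 9 times R4 from R3.
  [ 1  -1/6  5/2  1/6  1/6  0 ]
  [ 0     1   -3    2    0  0 ]
  [ 0     0    0    0    1  0 ]
  [ 0     0    0    0    0  1 ]
Subtract 1/6 times R3 from R1.
  [ 1  -1/6  5/2  1/6  0  0 ]
  [ 0     1   -3    2  0  0 ]
  [ 0     0    0    0  1  0 ]
  [ 0     0    0    0  0  1 ]
Add 1/6 times R2 to R1.
  [ 1  0   2  1/2  0  0 ]
  [ 0  1  -3    2  0  0 ]
  [ 0  0   0    0  1  0 ]
  [ 0  0   0    0  0  1 ]
The reduced form has 4 nonzero rows.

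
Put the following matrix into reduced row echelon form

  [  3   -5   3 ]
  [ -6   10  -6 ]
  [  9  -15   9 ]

[[1, -5/3, 1], [0, 0, 0], [0, 0, 0]]

ρ1 ← 1/3·ρ1
  [  1  -5/3   1 ]
  [ -6    10  -6 ]
  [  9   -15   9 ]
ρ2 ← ρ2 + 6·ρ1
  [ 1  -5/3  1 ]
  [ 0     0  0 ]
  [ 9   -15  9 ]
ρ3 ← ρ3 − 9·ρ1
  [ 1  -5/3  1 ]
  [ 0     0  0 ]
  [ 0     0  0 ]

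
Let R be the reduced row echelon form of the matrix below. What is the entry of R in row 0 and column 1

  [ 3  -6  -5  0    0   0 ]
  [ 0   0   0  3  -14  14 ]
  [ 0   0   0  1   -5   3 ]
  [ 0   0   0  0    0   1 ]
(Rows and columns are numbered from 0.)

-2

r1 -> 1/3·r1
  [ 1  -2  -5/3  0    0   0 ]
  [ 0   0     0  3  -14  14 ]
  [ 0   0     0  1   -5   3 ]
  [ 0   0     0  0    0   1 ]
r2 -> 1/3·r2
  [ 1  -2  -5/3  0      0     0 ]
  [ 0   0     0  1  -14/3  14/3 ]
  [ 0   0     0  1     -5     3 ]
  [ 0   0     0  0      0     1 ]
r3 -> r3 − r2
  [ 1  -2  -5/3  0      0     0 ]
  [ 0   0     0  1  -14/3  14/3 ]
  [ 0   0     0  0   -1/3  -5/3 ]
  [ 0   0     0  0      0     1 ]
r3 -> -3·r3
  [ 1  -2  -5/3  0      0     0 ]
  [ 0   0     0  1  -14/3  14/3 ]
  [ 0   0     0  0      1     5 ]
  [ 0   0     0  0      0     1 ]
r3 -> r3 − 5·r4
  [ 1  -2  -5/3  0      0     0 ]
  [ 0   0     0  1  -14/3  14/3 ]
  [ 0   0     0  0      1     0 ]
  [ 0   0     0  0      0     1 ]
r2 -> r2 − 14/3·r4
  [ 1  -2  -5/3  0      0  0 ]
  [ 0   0     0  1  -14/3  0 ]
  [ 0   0     0  0      1  0 ]
  [ 0   0     0  0      0  1 ]
r2 -> r2 + 14/3·r3
  [ 1  -2  -5/3  0  0  0 ]
  [ 0   0     0  1  0  0 ]
  [ 0   0     0  0  1  0 ]
  [ 0   0     0  0  0  1 ]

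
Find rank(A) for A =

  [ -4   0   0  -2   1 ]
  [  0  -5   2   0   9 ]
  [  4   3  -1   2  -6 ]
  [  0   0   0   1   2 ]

rank = 4

Multiply R1 by -1/4.
  [ 1   0   0  1/2  -1/4 ]
  [ 0  -5   2    0     9 ]
  [ 4   3  -1    2    -6 ]
  [ 0   0   0    1     2 ]
Subtract 4 times R1 from R3.
  [ 1   0   0  1/2  -1/4 ]
  [ 0  -5   2    0     9 ]
  [ 0   3  -1    0    -5 ]
  [ 0   0   0    1     2 ]
Multiply R2 by -1/5.
  [ 1  0     0  1/2  -1/4 ]
  [ 0  1  -2/5    0  -9/5 ]
  [ 0  3    -1    0    -5 ]
  [ 0  0     0    1     2 ]
Subtract 3 times R2 from R3.
  [ 1  0     0  1/2  -1/4 ]
  [ 0  1  -2/5    0  -9/5 ]
  [ 0  0   1/5    0   2/5 ]
  [ 0  0     0    1     2 ]
Multiply R3 by 5.
  [ 1  0     0  1/2  -1/4 ]
  [ 0  1  -2/5    0  -9/5 ]
  [ 0  0     1    0     2 ]
  [ 0  0     0    1     2 ]
Subtract 1/2 times R4 from R1.
  [ 1  0     0  0  -5/4 ]
  [ 0  1  -2/5  0  -9/5 ]
  [ 0  0     1  0     2 ]
  [ 0  0     0  1     2 ]
Add 2/5 times R3 to R2.
  [ 1  0  0  0  -5/4 ]
  [ 0  1  0  0    -1 ]
  [ 0  0  1  0     2 ]
  [ 0  0  0  1     2 ]
The reduced form has 4 nonzero rows.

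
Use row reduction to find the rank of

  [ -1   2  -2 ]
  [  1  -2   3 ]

rank = 2

Multiply R1 by -1.
  [ 1  -2  2 ]
  [ 1  -2  3 ]
Subtract R1 from R2.
  [ 1  -2  2 ]
  [ 0   0  1 ]
Subtract 2 times R2 from R1.
  [ 1  -2  0 ]
  [ 0   0  1 ]
The reduced form has 2 nonzero rows.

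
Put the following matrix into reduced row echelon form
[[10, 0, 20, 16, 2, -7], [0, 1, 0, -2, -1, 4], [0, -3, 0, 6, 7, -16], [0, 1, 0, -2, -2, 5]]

R1 ← 1/10·R1
R3 ← R3 + 3·R2
R4 ← R4 − R2
R3 ← 1/4·R3
R4 ← R4 + R3
R2 ← R2 + R3
R1 ← R1 − 1/5·R3

[[1, 0, 2, 8/5, 0, -1/2], [0, 1, 0, -2, 0, 3], [0, 0, 0, 0, 1, -1], [0, 0, 0, 0, 0, 0]]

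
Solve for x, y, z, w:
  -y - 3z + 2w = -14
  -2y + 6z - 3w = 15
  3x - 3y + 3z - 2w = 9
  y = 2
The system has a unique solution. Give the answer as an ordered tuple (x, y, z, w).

(1, 2, 2/3, -5)

Form the augmented matrix and row-reduce:
  [ 0  -1  -3   2  |  -14 ]
  [ 0  -2   6  -3  |   15 ]
  [ 3  -3   3  -2  |    9 ]
  [ 0   1   0   0  |    2 ]
R1 ↔ R3
  [ 3  -3   3  -2  |    9 ]
  [ 0  -2   6  -3  |   15 ]
  [ 0  -1  -3   2  |  -14 ]
  [ 0   1   0   0  |    2 ]
R1 := 1/3·R1
  [ 1  -1   1  -2/3  |    3 ]
  [ 0  -2   6    -3  |   15 ]
  [ 0  -1  -3     2  |  -14 ]
  [ 0   1   0     0  |    2 ]
R2 := -1/2·R2
  [ 1  -1   1  -2/3  |      3 ]
  [ 0   1  -3   3/2  |  -15/2 ]
  [ 0  -1  -3     2  |    -14 ]
  [ 0   1   0     0  |      2 ]
R3 := R3 + R2
  [ 1  -1   1  -2/3  |      3 ]
  [ 0   1  -3   3/2  |  -15/2 ]
  [ 0   0  -6   7/2  |  -43/2 ]
  [ 0   1   0     0  |      2 ]
R4 := R4 − R2
  [ 1  -1   1  -2/3  |      3 ]
  [ 0   1  -3   3/2  |  -15/2 ]
  [ 0   0  -6   7/2  |  -43/2 ]
  [ 0   0   3  -3/2  |   19/2 ]
R3 := -1/6·R3
  [ 1  -1   1   -2/3  |      3 ]
  [ 0   1  -3    3/2  |  -15/2 ]
  [ 0   0   1  -7/12  |  43/12 ]
  [ 0   0   3   -3/2  |   19/2 ]
R4 := R4 − 3·R3
  [ 1  -1   1   -2/3  |      3 ]
  [ 0   1  -3    3/2  |  -15/2 ]
  [ 0   0   1  -7/12  |  43/12 ]
  [ 0   0   0    1/4  |   -5/4 ]
R4 := 4·R4
  [ 1  -1   1   -2/3  |      3 ]
  [ 0   1  -3    3/2  |  -15/2 ]
  [ 0   0   1  -7/12  |  43/12 ]
  [ 0   0   0      1  |     -5 ]
R3 := R3 + 7/12·R4
  [ 1  -1   1  -2/3  |      3 ]
  [ 0   1  -3   3/2  |  -15/2 ]
  [ 0   0   1     0  |    2/3 ]
  [ 0   0   0     1  |     -5 ]
R2 := R2 − 3/2·R4
  [ 1  -1   1  -2/3  |    3 ]
  [ 0   1  -3     0  |    0 ]
  [ 0   0   1     0  |  2/3 ]
  [ 0   0   0     1  |   -5 ]
R1 := R1 + 2/3·R4
  [ 1  -1   1  0  |  -1/3 ]
  [ 0   1  -3  0  |     0 ]
  [ 0   0   1  0  |   2/3 ]
  [ 0   0   0  1  |    -5 ]
R2 := R2 + 3·R3
  [ 1  -1  1  0  |  -1/3 ]
  [ 0   1  0  0  |     2 ]
  [ 0   0  1  0  |   2/3 ]
  [ 0   0  0  1  |    -5 ]
R1 := R1 − R3
  [ 1  -1  0  0  |   -1 ]
  [ 0   1  0  0  |    2 ]
  [ 0   0  1  0  |  2/3 ]
  [ 0   0  0  1  |   -5 ]
R1 := R1 + R2
  [ 1  0  0  0  |    1 ]
  [ 0  1  0  0  |    2 ]
  [ 0  0  1  0  |  2/3 ]
  [ 0  0  0  1  |   -5 ]
Reading off the last column: x = 1, y = 2, z = 2/3, w = -5.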